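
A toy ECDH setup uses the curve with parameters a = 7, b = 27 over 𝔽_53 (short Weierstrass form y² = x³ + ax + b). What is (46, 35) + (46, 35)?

(4, 15)

tangent at (46, 35): λ = (3·46² + 7)/(2·35) ≡ 48/17. 17⁻¹ ≡ 25 (mod 53) since 17·25 = 425 ≡ 1, so λ ≡ 48·25 ≡ 34.
  x = λ² - 46 - 46 = 1156 - 92 ≡ 4; y = λ·(46 - 4) - 35 ≡ 15. → (4, 15)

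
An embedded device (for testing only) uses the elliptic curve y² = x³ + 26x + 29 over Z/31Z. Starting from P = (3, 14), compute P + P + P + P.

(3, 14)

Double-and-add on 4 = (100)₂. Start with P = (3, 14) for the leading 1-bit.
double: tangent at (3, 14): λ = (3·3² + 26)/(2·14) ≡ 22/28. 28⁻¹ ≡ 10 (mod 31), so λ ≡ 22·10 ≡ 3.
  x = λ² - 3 - 3 = 9 - 6 ≡ 3; y = λ·(3 - 3) - 14 ≡ 17. → (3, 17)
double: tangent at (3, 17): λ = (3·3² + 26)/(2·17) ≡ 22/3. 3⁻¹ ≡ 21 (mod 31), so λ ≡ 22·21 ≡ 28.
  x = λ² - 3 - 3 = 784 - 6 ≡ 3; y = λ·(3 - 3) - 17 ≡ 14. → (3, 14)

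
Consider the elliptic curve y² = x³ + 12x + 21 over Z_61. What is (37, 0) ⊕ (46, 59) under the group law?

(27, 52)

(37, 0) + (46, 59). λ = (59 - 0)/(46 - 37) ≡ 59/9 mod 61. 9⁻¹ ≡ 34 (mod 61), so λ ≡ 54.
  x = λ² - 37 - 46 = 2916 - 83 ≡ 27; y = λ·(37 - 27) - 0 ≡ 52. → (27, 52)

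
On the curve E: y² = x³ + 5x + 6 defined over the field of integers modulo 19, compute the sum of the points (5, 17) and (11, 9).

(5, 17) + (11, 9). λ = (9 - 17)/(11 - 5) ≡ 11/6 mod 19. 6⁻¹ ≡ 16 (mod 19), so λ ≡ 5.
  x = λ² - 5 - 11 = 25 - 16 ≡ 9; y = λ·(5 - 9) - 17 ≡ 1. → (9, 1)

(9, 1)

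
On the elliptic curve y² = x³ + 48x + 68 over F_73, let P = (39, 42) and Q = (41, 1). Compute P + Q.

(30, 29)

(39, 42) + (41, 1). λ = (1 - 42)/(41 - 39) ≡ 32/2 mod 73. 2⁻¹ ≡ 37 (mod 73) since 2·37 = 74 ≡ 1, so λ ≡ 16.
  x = λ² - 39 - 41 = 256 - 80 ≡ 30; y = λ·(39 - 30) - 42 ≡ 29. → (30, 29)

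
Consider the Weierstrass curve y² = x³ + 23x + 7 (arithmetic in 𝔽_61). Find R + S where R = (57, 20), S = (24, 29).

(32, 12)

(57, 20) + (24, 29). λ = (29 - 20)/(24 - 57) ≡ 9/28 mod 61. 28⁻¹ ≡ 24 (mod 61) since 28·24 = 672 ≡ 1, so λ ≡ 33.
  x = λ² - 57 - 24 = 1089 - 81 ≡ 32; y = λ·(57 - 32) - 20 ≡ 12. → (32, 12)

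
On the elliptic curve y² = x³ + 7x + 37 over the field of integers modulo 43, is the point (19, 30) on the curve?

y² = 30² ≡ 40; x³ + 7x + 37 = 7029 ≡ 20 (mod 43). 40 ≠ 20.

no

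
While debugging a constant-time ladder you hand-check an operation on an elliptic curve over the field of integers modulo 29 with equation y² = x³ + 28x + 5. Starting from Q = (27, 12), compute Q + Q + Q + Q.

Repeated addition: build up to 4Q.
2Q: tangent at (27, 12): λ = (3·27² + 28)/(2·12) ≡ 11/24. 24⁻¹ ≡ 23 (mod 29), so λ ≡ 11·23 ≡ 21.
  x = λ² - 27 - 27 = 441 - 54 ≡ 10; y = λ·(27 - 10) - 12 ≡ 26. → (10, 26)
3Q: (10, 26) + (27, 12). λ = (12 - 26)/(27 - 10) ≡ 15/17 mod 29. 17⁻¹ ≡ 12 (mod 29) since 17·12 = 204 ≡ 1, so λ ≡ 6.
  x = λ² - 10 - 27 = 36 - 37 ≡ 28; y = λ·(10 - 28) - 26 ≡ 11. → (28, 11)
4Q: (28, 11) + (27, 12). λ = (12 - 11)/(27 - 28) ≡ 1/28 mod 29. 28⁻¹ ≡ 28 (mod 29) since 28·28 = 784 ≡ 1, so λ ≡ 28.
  x = λ² - 28 - 27 = 784 - 55 ≡ 4; y = λ·(28 - 4) - 11 ≡ 23. → (4, 23)

(4, 23)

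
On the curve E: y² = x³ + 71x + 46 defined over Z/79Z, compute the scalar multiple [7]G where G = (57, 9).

Repeated addition: build up to 7G.
2G: tangent at (57, 9): λ = (3·57² + 71)/(2·9) ≡ 22/18. 18⁻¹ ≡ 22 (mod 79), so λ ≡ 22·22 ≡ 10.
  x = λ² - 57 - 57 = 100 - 114 ≡ 65; y = λ·(57 - 65) - 9 ≡ 69. → (65, 69)
3G: (65, 69) + (57, 9). λ = (9 - 69)/(57 - 65) ≡ 19/71 mod 79. 71⁻¹ ≡ 69 (mod 79), so λ ≡ 47.
  x = λ² - 65 - 57 = 2209 - 122 ≡ 33; y = λ·(65 - 33) - 69 ≡ 13. → (33, 13)
4G: (33, 13) + (57, 9). λ = (9 - 13)/(57 - 33) ≡ 75/24 mod 79. 24⁻¹ ≡ 56 (mod 79), so λ ≡ 13.
  x = λ² - 33 - 57 = 169 - 90 ≡ 0; y = λ·(33 - 0) - 13 ≡ 21. → (0, 21)
5G: (0, 21) + (57, 9). λ = (9 - 21)/(57 - 0) ≡ 67/57 mod 79. 57⁻¹ ≡ 61 (mod 79) since 57·61 = 3477 ≡ 1, so λ ≡ 58.
  x = λ² - 0 - 57 = 3364 - 57 ≡ 68; y = λ·(0 - 68) - 21 ≡ 64. → (68, 64)
6G: (68, 64) + (57, 9). λ = (9 - 64)/(57 - 68) ≡ 24/68 mod 79. 68⁻¹ ≡ 43 (mod 79), so λ ≡ 5.
  x = λ² - 68 - 57 = 25 - 125 ≡ 58; y = λ·(68 - 58) - 64 ≡ 65. → (58, 65)
7G: (58, 65) + (57, 9). λ = (9 - 65)/(57 - 58) ≡ 23/78 mod 79. 78⁻¹ ≡ 78 (mod 79), so λ ≡ 56.
  x = λ² - 58 - 57 = 3136 - 115 ≡ 19; y = λ·(58 - 19) - 65 ≡ 65. → (19, 65)

(19, 65)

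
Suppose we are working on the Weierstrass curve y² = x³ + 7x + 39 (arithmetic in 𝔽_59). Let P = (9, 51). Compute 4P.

(52, 1)

Repeated addition: build up to 4P.
2P: tangent at (9, 51): λ = (3·9² + 7)/(2·51) ≡ 14/43. 43⁻¹ ≡ 11 (mod 59), so λ ≡ 14·11 ≡ 36.
  x = λ² - 9 - 9 = 1296 - 18 ≡ 39; y = λ·(9 - 39) - 51 ≡ 49. → (39, 49)
3P: (39, 49) + (9, 51). λ = (51 - 49)/(9 - 39) ≡ 2/29 mod 59. 29⁻¹ ≡ 57 (mod 59), so λ ≡ 55.
  x = λ² - 39 - 9 = 3025 - 48 ≡ 27; y = λ·(39 - 27) - 49 ≡ 21. → (27, 21)
4P: (27, 21) + (9, 51). λ = (51 - 21)/(9 - 27) ≡ 30/41 mod 59. 41⁻¹ ≡ 36 (mod 59) since 41·36 = 1476 ≡ 1, so λ ≡ 18.
  x = λ² - 27 - 9 = 324 - 36 ≡ 52; y = λ·(27 - 52) - 21 ≡ 1. → (52, 1)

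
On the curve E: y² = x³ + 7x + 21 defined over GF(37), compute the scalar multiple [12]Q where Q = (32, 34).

(8, 21)

Double-and-add on 12 = (1100)₂. Start with Q = (32, 34) for the leading 1-bit.
double: tangent at (32, 34): λ = (3·32² + 7)/(2·34) ≡ 8/31. 31⁻¹ ≡ 6 (mod 37), so λ ≡ 8·6 ≡ 11.
  x = λ² - 32 - 32 = 121 - 64 ≡ 20; y = λ·(32 - 20) - 34 ≡ 24. → (20, 24)
add Q: (20, 24) + (32, 34). λ = (34 - 24)/(32 - 20) ≡ 10/12 mod 37. 12⁻¹ ≡ 34 (mod 37) since 12·34 = 408 ≡ 1, so λ ≡ 7.
  x = λ² - 20 - 32 = 49 - 52 ≡ 34; y = λ·(20 - 34) - 24 ≡ 26. → (34, 26)
double: tangent at (34, 26): λ = (3·34² + 7)/(2·26) ≡ 34/15. 15⁻¹ ≡ 5 (mod 37), so λ ≡ 34·5 ≡ 22.
  x = λ² - 34 - 34 = 484 - 68 ≡ 9; y = λ·(34 - 9) - 26 ≡ 6. → (9, 6)
double: tangent at (9, 6): λ = (3·9² + 7)/(2·6) ≡ 28/12. 12⁻¹ ≡ 34 (mod 37) since 12·34 = 408 ≡ 1, so λ ≡ 28·34 ≡ 27.
  x = λ² - 9 - 9 = 729 - 18 ≡ 8; y = λ·(9 - 8) - 6 ≡ 21. → (8, 21)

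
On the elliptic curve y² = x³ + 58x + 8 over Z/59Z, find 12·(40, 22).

(16, 31)

Write Q = (40, 22).
Double-and-add on 12 = (1100)₂. Start with Q = (40, 22) for the leading 1-bit.
double: tangent at (40, 22): λ = (3·40² + 58)/(2·22) ≡ 20/44. 44⁻¹ ≡ 55 (mod 59) since 44·55 = 2420 ≡ 1, so λ ≡ 20·55 ≡ 38.
  x = λ² - 40 - 40 = 1444 - 80 ≡ 7; y = λ·(40 - 7) - 22 ≡ 52. → (7, 52)
add Q: (7, 52) + (40, 22). λ = (22 - 52)/(40 - 7) ≡ 29/33 mod 59. 33⁻¹ ≡ 34 (mod 59) since 33·34 = 1122 ≡ 1, so λ ≡ 42.
  x = λ² - 7 - 40 = 1764 - 47 ≡ 6; y = λ·(7 - 6) - 52 ≡ 49. → (6, 49)
double: tangent at (6, 49): λ = (3·6² + 58)/(2·49) ≡ 48/39. 39⁻¹ ≡ 56 (mod 59) since 39·56 = 2184 ≡ 1, so λ ≡ 48·56 ≡ 33.
  x = λ² - 6 - 6 = 1089 - 12 ≡ 15; y = λ·(6 - 15) - 49 ≡ 8. → (15, 8)
double: tangent at (15, 8): λ = (3·15² + 58)/(2·8) ≡ 25/16. 16⁻¹ ≡ 48 (mod 59), so λ ≡ 25·48 ≡ 20.
  x = λ² - 15 - 15 = 400 - 30 ≡ 16; y = λ·(15 - 16) - 8 ≡ 31. → (16, 31)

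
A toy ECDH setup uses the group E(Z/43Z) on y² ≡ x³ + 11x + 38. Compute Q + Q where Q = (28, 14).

(39, 39)

tangent at (28, 14): λ = (3·28² + 11)/(2·14) ≡ 41/28. 28⁻¹ ≡ 20 (mod 43) since 28·20 = 560 ≡ 1, so λ ≡ 41·20 ≡ 3.
  x = λ² - 28 - 28 = 9 - 56 ≡ 39; y = λ·(28 - 39) - 14 ≡ 39. → (39, 39)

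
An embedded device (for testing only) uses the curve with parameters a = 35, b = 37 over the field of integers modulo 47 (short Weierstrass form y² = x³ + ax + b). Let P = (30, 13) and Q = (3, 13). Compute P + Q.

(14, 34)

(30, 13) + (3, 13). λ = (13 - 13)/(3 - 30) ≡ 0/20 mod 47. 20⁻¹ ≡ 40 (mod 47) since 20·40 = 800 ≡ 1, so λ ≡ 0.
  x = λ² - 30 - 3 = 0 - 33 ≡ 14; y = λ·(30 - 14) - 13 ≡ 34. → (14, 34)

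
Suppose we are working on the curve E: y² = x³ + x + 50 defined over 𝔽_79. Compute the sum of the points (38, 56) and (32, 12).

(54, 11)

(38, 56) + (32, 12). λ = (12 - 56)/(32 - 38) ≡ 35/73 mod 79. 73⁻¹ ≡ 13 (mod 79) since 73·13 = 949 ≡ 1, so λ ≡ 60.
  x = λ² - 38 - 32 = 3600 - 70 ≡ 54; y = λ·(38 - 54) - 56 ≡ 11. → (54, 11)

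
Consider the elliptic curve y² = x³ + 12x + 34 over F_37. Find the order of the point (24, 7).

2P: tangent at (24, 7): λ = (3·24² + 12)/(2·7) ≡ 1/14. 14⁻¹ ≡ 8 (mod 37) since 14·8 = 112 ≡ 1, so λ ≡ 1·8 ≡ 8.
  x = λ² - 24 - 24 = 64 - 48 ≡ 16; y = λ·(24 - 16) - 7 ≡ 20. → (16, 20)
3P: (16, 20) + (24, 7). λ = (7 - 20)/(24 - 16) ≡ 24/8 mod 37. 8⁻¹ ≡ 14 (mod 37) since 8·14 = 112 ≡ 1, so λ ≡ 3.
  x = λ² - 16 - 24 = 9 - 40 ≡ 6; y = λ·(16 - 6) - 20 ≡ 10. → (6, 10)
4P: (6, 10) + (24, 7). λ = (7 - 10)/(24 - 6) ≡ 34/18 mod 37. 18⁻¹ ≡ 35 (mod 37), so λ ≡ 6.
  x = λ² - 6 - 24 = 36 - 30 ≡ 6; y = λ·(6 - 6) - 10 ≡ 27. → (6, 27)
5P: (6, 27) + (24, 7). λ = (7 - 27)/(24 - 6) ≡ 17/18 mod 37. 18⁻¹ ≡ 35 (mod 37), so λ ≡ 3.
  x = λ² - 6 - 24 = 9 - 30 ≡ 16; y = λ·(6 - 16) - 27 ≡ 17. → (16, 17)
6P: (16, 17) + (24, 7). λ = (7 - 17)/(24 - 16) ≡ 27/8 mod 37. 8⁻¹ ≡ 14 (mod 37), so λ ≡ 8.
  x = λ² - 16 - 24 = 64 - 40 ≡ 24; y = λ·(16 - 24) - 17 ≡ 30. → (24, 30)
7P: (24, 30) + (24, 7): same x and y₁ ≡ -y₂, so the sum is 𝒪.
7P = 𝒪, so the order is 7.

7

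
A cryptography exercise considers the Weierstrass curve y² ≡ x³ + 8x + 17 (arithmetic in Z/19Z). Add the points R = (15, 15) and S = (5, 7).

(15, 15) + (5, 7). λ = (7 - 15)/(5 - 15) ≡ 11/9 mod 19. 9⁻¹ ≡ 17 (mod 19) since 9·17 = 153 ≡ 1, so λ ≡ 16.
  x = λ² - 15 - 5 = 256 - 20 ≡ 8; y = λ·(15 - 8) - 15 ≡ 2. → (8, 2)

(8, 2)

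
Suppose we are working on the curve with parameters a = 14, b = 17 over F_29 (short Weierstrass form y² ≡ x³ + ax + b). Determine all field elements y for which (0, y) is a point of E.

x³ + 14x + 17 = 17 ≡ 17 (mod 29).
17 is a non-residue mod 29; no y exists.

none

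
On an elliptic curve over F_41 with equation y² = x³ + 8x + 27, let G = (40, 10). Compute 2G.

(35, 3)

tangent at (40, 10): λ = (3·40² + 8)/(2·10) ≡ 11/20. 20⁻¹ ≡ 39 (mod 41), so λ ≡ 11·39 ≡ 19.
  x = λ² - 40 - 40 = 361 - 80 ≡ 35; y = λ·(40 - 35) - 10 ≡ 3. → (35, 3)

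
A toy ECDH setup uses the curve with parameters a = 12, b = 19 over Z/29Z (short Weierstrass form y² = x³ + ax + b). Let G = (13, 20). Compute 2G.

tangent at (13, 20): λ = (3·13² + 12)/(2·20) ≡ 26/11. 11⁻¹ ≡ 8 (mod 29) since 11·8 = 88 ≡ 1, so λ ≡ 26·8 ≡ 5.
  x = λ² - 13 - 13 = 25 - 26 ≡ 28; y = λ·(13 - 28) - 20 ≡ 21. → (28, 21)

(28, 21)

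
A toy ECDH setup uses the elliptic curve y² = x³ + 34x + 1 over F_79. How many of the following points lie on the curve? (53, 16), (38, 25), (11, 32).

0

(53, 16): 16² ≡ 19, rhs ≡ 27 → off.
(38, 25): 25² ≡ 72, rhs ≡ 75 → off.
(11, 32): 32² ≡ 76, rhs ≡ 47 → off.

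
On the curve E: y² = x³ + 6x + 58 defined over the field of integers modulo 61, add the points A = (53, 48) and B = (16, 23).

(53, 48) + (16, 23). λ = (23 - 48)/(16 - 53) ≡ 36/24 mod 61. 24⁻¹ ≡ 28 (mod 61) since 24·28 = 672 ≡ 1, so λ ≡ 32.
  x = λ² - 53 - 16 = 1024 - 69 ≡ 40; y = λ·(53 - 40) - 48 ≡ 2. → (40, 2)

(40, 2)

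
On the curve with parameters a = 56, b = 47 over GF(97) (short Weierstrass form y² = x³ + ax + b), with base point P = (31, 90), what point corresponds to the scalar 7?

(75, 1)

Repeated addition: build up to 7P.
2P: tangent at (31, 90): λ = (3·31² + 56)/(2·90) ≡ 29/83. 83⁻¹ ≡ 90 (mod 97), so λ ≡ 29·90 ≡ 88.
  x = λ² - 31 - 31 = 7744 - 62 ≡ 19; y = λ·(31 - 19) - 90 ≡ 93. → (19, 93)
3P: (19, 93) + (31, 90). λ = (90 - 93)/(31 - 19) ≡ 94/12 mod 97. 12⁻¹ ≡ 89 (mod 97), so λ ≡ 24.
  x = λ² - 19 - 31 = 576 - 50 ≡ 41; y = λ·(19 - 41) - 93 ≡ 58. → (41, 58)
4P: (41, 58) + (31, 90). λ = (90 - 58)/(31 - 41) ≡ 32/87 mod 97. 87⁻¹ ≡ 29 (mod 97) since 87·29 = 2523 ≡ 1, so λ ≡ 55.
  x = λ² - 41 - 31 = 3025 - 72 ≡ 43; y = λ·(41 - 43) - 58 ≡ 26. → (43, 26)
5P: (43, 26) + (31, 90). λ = (90 - 26)/(31 - 43) ≡ 64/85 mod 97. 85⁻¹ ≡ 8 (mod 97) since 85·8 = 680 ≡ 1, so λ ≡ 27.
  x = λ² - 43 - 31 = 729 - 74 ≡ 73; y = λ·(43 - 73) - 26 ≡ 37. → (73, 37)
6P: (73, 37) + (31, 90). λ = (90 - 37)/(31 - 73) ≡ 53/55 mod 97. 55⁻¹ ≡ 30 (mod 97), so λ ≡ 38.
  x = λ² - 73 - 31 = 1444 - 104 ≡ 79; y = λ·(73 - 79) - 37 ≡ 26. → (79, 26)
7P: (79, 26) + (31, 90). λ = (90 - 26)/(31 - 79) ≡ 64/49 mod 97. 49⁻¹ ≡ 2 (mod 97) since 49·2 = 98 ≡ 1, so λ ≡ 31.
  x = λ² - 79 - 31 = 961 - 110 ≡ 75; y = λ·(79 - 75) - 26 ≡ 1. → (75, 1)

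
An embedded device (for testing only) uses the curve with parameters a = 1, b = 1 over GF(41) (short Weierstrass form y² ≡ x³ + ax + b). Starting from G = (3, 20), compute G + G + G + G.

Repeated addition: build up to 4G.
2G: tangent at (3, 20): λ = (3·3² + 1)/(2·20) ≡ 28/40. 40⁻¹ ≡ 40 (mod 41) since 40·40 = 1600 ≡ 1, so λ ≡ 28·40 ≡ 13.
  x = λ² - 3 - 3 = 169 - 6 ≡ 40; y = λ·(3 - 40) - 20 ≡ 32. → (40, 32)
3G: (40, 32) + (3, 20). λ = (20 - 32)/(3 - 40) ≡ 29/4 mod 41. 4⁻¹ ≡ 31 (mod 41) since 4·31 = 124 ≡ 1, so λ ≡ 38.
  x = λ² - 40 - 3 = 1444 - 43 ≡ 7; y = λ·(40 - 7) - 32 ≡ 33. → (7, 33)
4G: (7, 33) + (3, 20). λ = (20 - 33)/(3 - 7) ≡ 28/37 mod 41. 37⁻¹ ≡ 10 (mod 41), so λ ≡ 34.
  x = λ² - 7 - 3 = 1156 - 10 ≡ 39; y = λ·(7 - 39) - 33 ≡ 27. → (39, 27)

(39, 27)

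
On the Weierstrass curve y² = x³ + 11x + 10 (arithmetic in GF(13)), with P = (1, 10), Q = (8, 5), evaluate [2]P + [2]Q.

(4, 12)

First 2P:
Repeated addition: build up to 2P.
2P: tangent at (1, 10): λ = (3·1² + 11)/(2·10) ≡ 1/7. 7⁻¹ ≡ 2 (mod 13), so λ ≡ 1·2 ≡ 2.
  x = λ² - 1 - 1 = 4 - 2 ≡ 2; y = λ·(1 - 2) - 10 ≡ 1. → (2, 1)
2P = (2, 1).
Next 2Q:
Repeated addition: build up to 2Q.
2Q: tangent at (8, 5): λ = (3·8² + 11)/(2·5) ≡ 8/10. 10⁻¹ ≡ 4 (mod 13), so λ ≡ 8·4 ≡ 6.
  x = λ² - 8 - 8 = 36 - 16 ≡ 7; y = λ·(8 - 7) - 5 ≡ 1. → (7, 1)
2Q = (7, 1).
Finally 2P + 2Q:
(2, 1) + (7, 1). λ = (1 - 1)/(7 - 2) ≡ 0/5 mod 13. 5⁻¹ ≡ 8 (mod 13), so λ ≡ 0.
  x = λ² - 2 - 7 = 0 - 9 ≡ 4; y = λ·(2 - 4) - 1 ≡ 12. → (4, 12)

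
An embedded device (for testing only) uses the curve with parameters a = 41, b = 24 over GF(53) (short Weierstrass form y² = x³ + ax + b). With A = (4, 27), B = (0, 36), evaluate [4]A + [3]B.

(6, 3)

First 4A:
Double-and-add on 4 = (100)₂. Start with A = (4, 27) for the leading 1-bit.
double: tangent at (4, 27): λ = (3·4² + 41)/(2·27) ≡ 36/1. 1⁻¹ ≡ 1 (mod 53) since 1·1 = 1 ≡ 1, so λ ≡ 36·1 ≡ 36.
  x = λ² - 4 - 4 = 1296 - 8 ≡ 16; y = λ·(4 - 16) - 27 ≡ 18. → (16, 18)
double: tangent at (16, 18): λ = (3·16² + 41)/(2·18) ≡ 14/36. 36⁻¹ ≡ 28 (mod 53), so λ ≡ 14·28 ≡ 21.
  x = λ² - 16 - 16 = 441 - 32 ≡ 38; y = λ·(16 - 38) - 18 ≡ 50. → (38, 50)
4A = (38, 50).
Next 3B:
Repeated addition: build up to 3B.
2B: tangent at (0, 36): λ = (3·0² + 41)/(2·36) ≡ 41/19. 19⁻¹ ≡ 14 (mod 53), so λ ≡ 41·14 ≡ 44.
  x = λ² - 0 - 0 = 1936 - 0 ≡ 28; y = λ·(0 - 28) - 36 ≡ 4. → (28, 4)
3B: (28, 4) + (0, 36). λ = (36 - 4)/(0 - 28) ≡ 32/25 mod 53. 25⁻¹ ≡ 17 (mod 53), so λ ≡ 14.
  x = λ² - 28 - 0 = 196 - 28 ≡ 9; y = λ·(28 - 9) - 4 ≡ 50. → (9, 50)
3B = (9, 50).
Finally 4A + 3B:
(38, 50) + (9, 50). λ = (50 - 50)/(9 - 38) ≡ 0/24 mod 53. 24⁻¹ ≡ 42 (mod 53), so λ ≡ 0.
  x = λ² - 38 - 9 = 0 - 47 ≡ 6; y = λ·(38 - 6) - 50 ≡ 3. → (6, 3)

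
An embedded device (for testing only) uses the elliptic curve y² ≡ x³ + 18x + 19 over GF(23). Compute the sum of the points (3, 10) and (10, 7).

(13, 14)

(3, 10) + (10, 7). λ = (7 - 10)/(10 - 3) ≡ 20/7 mod 23. 7⁻¹ ≡ 10 (mod 23), so λ ≡ 16.
  x = λ² - 3 - 10 = 256 - 13 ≡ 13; y = λ·(3 - 13) - 10 ≡ 14. → (13, 14)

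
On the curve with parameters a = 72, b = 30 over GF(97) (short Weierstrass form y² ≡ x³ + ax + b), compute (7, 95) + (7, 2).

O

The two points share x = 7 and their y-coordinates satisfy 95 + 2 ≡ 0 (mod 97), so they are inverses. Their sum is O.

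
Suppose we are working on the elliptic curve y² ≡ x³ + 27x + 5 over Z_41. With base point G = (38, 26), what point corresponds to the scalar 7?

Repeated addition: build up to 7G.
2G: tangent at (38, 26): λ = (3·38² + 27)/(2·26) ≡ 13/11. 11⁻¹ ≡ 15 (mod 41), so λ ≡ 13·15 ≡ 31.
  x = λ² - 38 - 38 = 961 - 76 ≡ 24; y = λ·(38 - 24) - 26 ≡ 39. → (24, 39)
3G: (24, 39) + (38, 26). λ = (26 - 39)/(38 - 24) ≡ 28/14 mod 41. 14⁻¹ ≡ 3 (mod 41) since 14·3 = 42 ≡ 1, so λ ≡ 2.
  x = λ² - 24 - 38 = 4 - 62 ≡ 24; y = λ·(24 - 24) - 39 ≡ 2. → (24, 2)
4G: (24, 2) + (38, 26). λ = (26 - 2)/(38 - 24) ≡ 24/14 mod 41. 14⁻¹ ≡ 3 (mod 41), so λ ≡ 31.
  x = λ² - 24 - 38 = 961 - 62 ≡ 38; y = λ·(24 - 38) - 2 ≡ 15. → (38, 15)
5G: (38, 15) + (38, 26): same x and y₁ ≡ -y₂, so the sum is ∞.
6G: ∞ + (38, 26) = (38, 26) (identity).
7G: tangent at (38, 26): λ = (3·38² + 27)/(2·26) ≡ 13/11. 11⁻¹ ≡ 15 (mod 41) since 11·15 = 165 ≡ 1, so λ ≡ 13·15 ≡ 31.
  x = λ² - 38 - 38 = 961 - 76 ≡ 24; y = λ·(38 - 24) - 26 ≡ 39. → (24, 39)

(24, 39)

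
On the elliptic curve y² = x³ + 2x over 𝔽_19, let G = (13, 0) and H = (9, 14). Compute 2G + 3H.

(16, 10)

First 2G:
Repeated addition: build up to 2G.
2G: (13, 0) + (13, 0): same x and y₁ ≡ -y₂, so the sum is O.
2G = O.
Next 3H:
Repeated addition: build up to 3H.
2H: tangent at (9, 14): λ = (3·9² + 2)/(2·14) ≡ 17/9. 9⁻¹ ≡ 17 (mod 19), so λ ≡ 17·17 ≡ 4.
  x = λ² - 9 - 9 = 16 - 18 ≡ 17; y = λ·(9 - 17) - 14 ≡ 11. → (17, 11)
3H: (17, 11) + (9, 14). λ = (14 - 11)/(9 - 17) ≡ 3/11 mod 19. 11⁻¹ ≡ 7 (mod 19), so λ ≡ 2.
  x = λ² - 17 - 9 = 4 - 26 ≡ 16; y = λ·(17 - 16) - 11 ≡ 10. → (16, 10)
3H = (16, 10).
Finally 2G + 3H:
O + (16, 10) = (16, 10) (identity).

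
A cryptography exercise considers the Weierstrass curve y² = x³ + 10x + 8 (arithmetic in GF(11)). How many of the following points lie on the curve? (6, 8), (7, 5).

(6, 8): 8² ≡ 9, rhs ≡ 9 → on.
(7, 5): 5² ≡ 3, rhs ≡ 3 → on.

2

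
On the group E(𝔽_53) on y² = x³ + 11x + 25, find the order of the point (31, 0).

2

2P: (31, 0) + (31, 0): same x and y₁ ≡ -y₂, so the sum is O.
2P = O, so the order is 2.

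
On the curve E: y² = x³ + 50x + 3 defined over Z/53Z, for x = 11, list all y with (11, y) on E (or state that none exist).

x³ + 50x + 3 = 1884 ≡ 29 (mod 53).
Square roots of 29 mod 53: 20 and 33 (since 20² = 400 ≡ 29).

20, 33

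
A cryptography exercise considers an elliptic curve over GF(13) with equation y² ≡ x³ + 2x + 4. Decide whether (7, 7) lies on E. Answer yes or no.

y² = 7² ≡ 10; x³ + 2x + 4 = 361 ≡ 10 (mod 13). 10 = 10.

yes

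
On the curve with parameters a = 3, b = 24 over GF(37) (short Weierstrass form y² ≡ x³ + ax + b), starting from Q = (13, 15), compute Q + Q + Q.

(30, 20)

Repeated addition: build up to 3Q.
2Q: tangent at (13, 15): λ = (3·13² + 3)/(2·15) ≡ 29/30. 30⁻¹ ≡ 21 (mod 37), so λ ≡ 29·21 ≡ 17.
  x = λ² - 13 - 13 = 289 - 26 ≡ 4; y = λ·(13 - 4) - 15 ≡ 27. → (4, 27)
3Q: (4, 27) + (13, 15). λ = (15 - 27)/(13 - 4) ≡ 25/9 mod 37. 9⁻¹ ≡ 33 (mod 37), so λ ≡ 11.
  x = λ² - 4 - 13 = 121 - 17 ≡ 30; y = λ·(4 - 30) - 27 ≡ 20. → (30, 20)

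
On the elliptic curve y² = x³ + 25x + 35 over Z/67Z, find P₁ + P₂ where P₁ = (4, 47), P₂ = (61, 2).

(4, 47) + (61, 2). λ = (2 - 47)/(61 - 4) ≡ 22/57 mod 67. 57⁻¹ ≡ 20 (mod 67) since 57·20 = 1140 ≡ 1, so λ ≡ 38.
  x = λ² - 4 - 61 = 1444 - 65 ≡ 39; y = λ·(4 - 39) - 47 ≡ 30. → (39, 30)

(39, 30)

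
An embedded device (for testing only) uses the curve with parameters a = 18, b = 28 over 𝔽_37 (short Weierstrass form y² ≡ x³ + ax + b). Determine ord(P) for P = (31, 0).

2P: (31, 0) + (31, 0): same x and y₁ ≡ -y₂, so the sum is ∞.
2P = ∞, so the order is 2.

2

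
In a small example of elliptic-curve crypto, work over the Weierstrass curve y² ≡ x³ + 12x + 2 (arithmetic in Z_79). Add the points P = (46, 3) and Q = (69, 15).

(37, 12)

(46, 3) + (69, 15). λ = (15 - 3)/(69 - 46) ≡ 12/23 mod 79. 23⁻¹ ≡ 55 (mod 79) since 23·55 = 1265 ≡ 1, so λ ≡ 28.
  x = λ² - 46 - 69 = 784 - 115 ≡ 37; y = λ·(46 - 37) - 3 ≡ 12. → (37, 12)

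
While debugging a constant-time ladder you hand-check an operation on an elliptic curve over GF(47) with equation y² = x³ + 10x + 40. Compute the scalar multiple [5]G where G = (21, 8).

(21, 39)

Repeated addition: build up to 5G.
2G: tangent at (21, 8): λ = (3·21² + 10)/(2·8) ≡ 17/16. 16⁻¹ ≡ 3 (mod 47), so λ ≡ 17·3 ≡ 4.
  x = λ² - 21 - 21 = 16 - 42 ≡ 21; y = λ·(21 - 21) - 8 ≡ 39. → (21, 39)
3G: (21, 39) + (21, 8): same x and y₁ ≡ -y₂, so the sum is O.
4G: O + (21, 8) = (21, 8) (identity).
5G: tangent at (21, 8): λ = (3·21² + 10)/(2·8) ≡ 17/16. 16⁻¹ ≡ 3 (mod 47), so λ ≡ 17·3 ≡ 4.
  x = λ² - 21 - 21 = 16 - 42 ≡ 21; y = λ·(21 - 21) - 8 ≡ 39. → (21, 39)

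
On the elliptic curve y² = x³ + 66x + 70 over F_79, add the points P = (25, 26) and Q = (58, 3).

(25, 26) + (58, 3). λ = (3 - 26)/(58 - 25) ≡ 56/33 mod 79. 33⁻¹ ≡ 12 (mod 79) since 33·12 = 396 ≡ 1, so λ ≡ 40.
  x = λ² - 25 - 58 = 1600 - 83 ≡ 16; y = λ·(25 - 16) - 26 ≡ 18. → (16, 18)

(16, 18)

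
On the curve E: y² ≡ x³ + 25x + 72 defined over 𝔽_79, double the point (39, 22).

tangent at (39, 22): λ = (3·39² + 25)/(2·22) ≡ 6/44. 44⁻¹ ≡ 9 (mod 79), so λ ≡ 6·9 ≡ 54.
  x = λ² - 39 - 39 = 2916 - 78 ≡ 73; y = λ·(39 - 73) - 22 ≡ 38. → (73, 38)

(73, 38)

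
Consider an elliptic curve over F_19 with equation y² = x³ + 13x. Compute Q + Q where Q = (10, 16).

(6, 16)

tangent at (10, 16): λ = (3·10² + 13)/(2·16) ≡ 9/13. 13⁻¹ ≡ 3 (mod 19), so λ ≡ 9·3 ≡ 8.
  x = λ² - 10 - 10 = 64 - 20 ≡ 6; y = λ·(10 - 6) - 16 ≡ 16. → (6, 16)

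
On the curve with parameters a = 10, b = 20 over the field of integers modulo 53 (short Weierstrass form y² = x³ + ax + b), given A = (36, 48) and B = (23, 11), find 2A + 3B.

(37, 51)

First 2A:
Repeated addition: build up to 2A.
2A: tangent at (36, 48): λ = (3·36² + 10)/(2·48) ≡ 29/43. 43⁻¹ ≡ 37 (mod 53), so λ ≡ 29·37 ≡ 13.
  x = λ² - 36 - 36 = 169 - 72 ≡ 44; y = λ·(36 - 44) - 48 ≡ 7. → (44, 7)
2A = (44, 7).
Next 3B:
Repeated addition: build up to 3B.
2B: tangent at (23, 11): λ = (3·23² + 10)/(2·11) ≡ 7/22. 22⁻¹ ≡ 41 (mod 53) since 22·41 = 902 ≡ 1, so λ ≡ 7·41 ≡ 22.
  x = λ² - 23 - 23 = 484 - 46 ≡ 14; y = λ·(23 - 14) - 11 ≡ 28. → (14, 28)
3B: (14, 28) + (23, 11). λ = (11 - 28)/(23 - 14) ≡ 36/9 mod 53. 9⁻¹ ≡ 6 (mod 53) since 9·6 = 54 ≡ 1, so λ ≡ 4.
  x = λ² - 14 - 23 = 16 - 37 ≡ 32; y = λ·(14 - 32) - 28 ≡ 6. → (32, 6)
3B = (32, 6).
Finally 2A + 3B:
(44, 7) + (32, 6). λ = (6 - 7)/(32 - 44) ≡ 52/41 mod 53. 41⁻¹ ≡ 22 (mod 53) since 41·22 = 902 ≡ 1, so λ ≡ 31.
  x = λ² - 44 - 32 = 961 - 76 ≡ 37; y = λ·(44 - 37) - 7 ≡ 51. → (37, 51)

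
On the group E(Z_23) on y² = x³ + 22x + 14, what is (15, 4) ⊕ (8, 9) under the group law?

(15, 4) + (8, 9). λ = (9 - 4)/(8 - 15) ≡ 5/16 mod 23. 16⁻¹ ≡ 13 (mod 23), so λ ≡ 19.
  x = λ² - 15 - 8 = 361 - 23 ≡ 16; y = λ·(15 - 16) - 4 ≡ 0. → (16, 0)

(16, 0)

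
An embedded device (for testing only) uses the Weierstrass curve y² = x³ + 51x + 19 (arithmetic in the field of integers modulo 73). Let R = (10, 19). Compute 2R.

(59, 49)

tangent at (10, 19): λ = (3·10² + 51)/(2·19) ≡ 59/38. 38⁻¹ ≡ 25 (mod 73), so λ ≡ 59·25 ≡ 15.
  x = λ² - 10 - 10 = 225 - 20 ≡ 59; y = λ·(10 - 59) - 19 ≡ 49. → (59, 49)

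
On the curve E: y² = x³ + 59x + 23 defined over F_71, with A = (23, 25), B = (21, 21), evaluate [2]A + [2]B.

(41, 24)

First 2A:
Repeated addition: build up to 2A.
2A: tangent at (23, 25): λ = (3·23² + 59)/(2·25) ≡ 13/50. 50⁻¹ ≡ 27 (mod 71) since 50·27 = 1350 ≡ 1, so λ ≡ 13·27 ≡ 67.
  x = λ² - 23 - 23 = 4489 - 46 ≡ 41; y = λ·(23 - 41) - 25 ≡ 47. → (41, 47)
2A = (41, 47).
Next 2B:
Repeated addition: build up to 2B.
2B: tangent at (21, 21): λ = (3·21² + 59)/(2·21) ≡ 33/42. 42⁻¹ ≡ 22 (mod 71), so λ ≡ 33·22 ≡ 16.
  x = λ² - 21 - 21 = 256 - 42 ≡ 1; y = λ·(21 - 1) - 21 ≡ 15. → (1, 15)
2B = (1, 15).
Finally 2A + 2B:
(41, 47) + (1, 15). λ = (15 - 47)/(1 - 41) ≡ 39/31 mod 71. 31⁻¹ ≡ 55 (mod 71) since 31·55 = 1705 ≡ 1, so λ ≡ 15.
  x = λ² - 41 - 1 = 225 - 42 ≡ 41; y = λ·(41 - 41) - 47 ≡ 24. → (41, 24)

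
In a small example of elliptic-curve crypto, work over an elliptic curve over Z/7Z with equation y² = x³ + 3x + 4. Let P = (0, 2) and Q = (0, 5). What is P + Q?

The two points share x = 0 and their y-coordinates satisfy 2 + 5 ≡ 0 (mod 7), so they are inverses. Their sum is the point at infinity.

O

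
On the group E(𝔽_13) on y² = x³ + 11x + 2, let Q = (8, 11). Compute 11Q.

(8, 11)

Double-and-add on 11 = (1011)₂. Start with Q = (8, 11) for the leading 1-bit.
double: tangent at (8, 11): λ = (3·8² + 11)/(2·11) ≡ 8/9. 9⁻¹ ≡ 3 (mod 13) since 9·3 = 27 ≡ 1, so λ ≡ 8·3 ≡ 11.
  x = λ² - 8 - 8 = 121 - 16 ≡ 1; y = λ·(8 - 1) - 11 ≡ 1. → (1, 1)
double: tangent at (1, 1): λ = (3·1² + 11)/(2·1) ≡ 1/2. 2⁻¹ ≡ 7 (mod 13), so λ ≡ 1·7 ≡ 7.
  x = λ² - 1 - 1 = 49 - 2 ≡ 8; y = λ·(1 - 8) - 1 ≡ 2. → (8, 2)
add Q: (8, 2) + (8, 11): same x and y₁ ≡ -y₂, so the sum is the point at infinity.
double: the point at infinity + the point at infinity = the point at infinity (identity).
add Q: the point at infinity + (8, 11) = (8, 11) (identity).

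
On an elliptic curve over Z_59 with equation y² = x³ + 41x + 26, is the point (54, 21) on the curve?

y² = 21² ≡ 28; x³ + 41x + 26 = 159704 ≡ 50 (mod 59). 28 ≠ 50.

no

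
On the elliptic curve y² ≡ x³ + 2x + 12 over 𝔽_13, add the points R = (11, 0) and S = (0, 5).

(5, 2)

(11, 0) + (0, 5). λ = (5 - 0)/(0 - 11) ≡ 5/2 mod 13. 2⁻¹ ≡ 7 (mod 13), so λ ≡ 9.
  x = λ² - 11 - 0 = 81 - 11 ≡ 5; y = λ·(11 - 5) - 0 ≡ 2. → (5, 2)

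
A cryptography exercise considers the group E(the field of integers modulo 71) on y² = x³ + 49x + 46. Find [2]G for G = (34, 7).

(35, 41)

tangent at (34, 7): λ = (3·34² + 49)/(2·7) ≡ 38/14. 14⁻¹ ≡ 66 (mod 71), so λ ≡ 38·66 ≡ 23.
  x = λ² - 34 - 34 = 529 - 68 ≡ 35; y = λ·(34 - 35) - 7 ≡ 41. → (35, 41)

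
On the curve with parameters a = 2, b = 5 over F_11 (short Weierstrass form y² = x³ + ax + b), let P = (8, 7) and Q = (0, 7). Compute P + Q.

(8, 7) + (0, 7). λ = (7 - 7)/(0 - 8) ≡ 0/3 mod 11. 3⁻¹ ≡ 4 (mod 11), so λ ≡ 0.
  x = λ² - 8 - 0 = 0 - 8 ≡ 3; y = λ·(8 - 3) - 7 ≡ 4. → (3, 4)

(3, 4)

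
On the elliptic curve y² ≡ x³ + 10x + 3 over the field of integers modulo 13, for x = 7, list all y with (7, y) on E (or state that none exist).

0

x³ + 10x + 3 = 416 ≡ 0 (mod 13).
Only y = 0 satisfies y² ≡ 0.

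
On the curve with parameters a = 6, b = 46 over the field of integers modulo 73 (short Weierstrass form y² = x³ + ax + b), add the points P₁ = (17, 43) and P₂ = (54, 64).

(14, 10)

(17, 43) + (54, 64). λ = (64 - 43)/(54 - 17) ≡ 21/37 mod 73. 37⁻¹ ≡ 2 (mod 73), so λ ≡ 42.
  x = λ² - 17 - 54 = 1764 - 71 ≡ 14; y = λ·(17 - 14) - 43 ≡ 10. → (14, 10)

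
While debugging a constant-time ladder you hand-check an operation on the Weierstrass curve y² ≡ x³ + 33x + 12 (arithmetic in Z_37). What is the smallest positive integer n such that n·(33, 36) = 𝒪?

2P: tangent at (33, 36): λ = (3·33² + 33)/(2·36) ≡ 7/35. 35⁻¹ ≡ 18 (mod 37), so λ ≡ 7·18 ≡ 15.
  x = λ² - 33 - 33 = 225 - 66 ≡ 11; y = λ·(33 - 11) - 36 ≡ 35. → (11, 35)
3P: (11, 35) + (33, 36). λ = (36 - 35)/(33 - 11) ≡ 1/22 mod 37. 22⁻¹ ≡ 32 (mod 37) since 22·32 = 704 ≡ 1, so λ ≡ 32.
  x = λ² - 11 - 33 = 1024 - 44 ≡ 18; y = λ·(11 - 18) - 35 ≡ 0. → (18, 0)
4P: (18, 0) + (33, 36). λ = (36 - 0)/(33 - 18) ≡ 36/15 mod 37. 15⁻¹ ≡ 5 (mod 37), so λ ≡ 32.
  x = λ² - 18 - 33 = 1024 - 51 ≡ 11; y = λ·(18 - 11) - 0 ≡ 2. → (11, 2)
5P: (11, 2) + (33, 36). λ = (36 - 2)/(33 - 11) ≡ 34/22 mod 37. 22⁻¹ ≡ 32 (mod 37), so λ ≡ 15.
  x = λ² - 11 - 33 = 225 - 44 ≡ 33; y = λ·(11 - 33) - 2 ≡ 1. → (33, 1)
6P: (33, 1) + (33, 36): same x and y₁ ≡ -y₂, so the sum is 𝒪.
6P = 𝒪, so the order is 6.

6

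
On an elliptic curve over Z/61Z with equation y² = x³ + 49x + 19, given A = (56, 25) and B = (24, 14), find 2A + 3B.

First 2A:
Repeated addition: build up to 2A.
2A: tangent at (56, 25): λ = (3·56² + 49)/(2·25) ≡ 2/50. 50⁻¹ ≡ 11 (mod 61), so λ ≡ 2·11 ≡ 22.
  x = λ² - 56 - 56 = 484 - 112 ≡ 6; y = λ·(56 - 6) - 25 ≡ 38. → (6, 38)
2A = (6, 38).
Next 3B:
Repeated addition: build up to 3B.
2B: tangent at (24, 14): λ = (3·24² + 49)/(2·14) ≡ 8/28. 28⁻¹ ≡ 24 (mod 61), so λ ≡ 8·24 ≡ 9.
  x = λ² - 24 - 24 = 81 - 48 ≡ 33; y = λ·(24 - 33) - 14 ≡ 27. → (33, 27)
3B: (33, 27) + (24, 14). λ = (14 - 27)/(24 - 33) ≡ 48/52 mod 61. 52⁻¹ ≡ 27 (mod 61), so λ ≡ 15.
  x = λ² - 33 - 24 = 225 - 57 ≡ 46; y = λ·(33 - 46) - 27 ≡ 22. → (46, 22)
3B = (46, 22).
Finally 2A + 3B:
(6, 38) + (46, 22). λ = (22 - 38)/(46 - 6) ≡ 45/40 mod 61. 40⁻¹ ≡ 29 (mod 61) since 40·29 = 1160 ≡ 1, so λ ≡ 24.
  x = λ² - 6 - 46 = 576 - 52 ≡ 36; y = λ·(6 - 36) - 38 ≡ 35. → (36, 35)

(36, 35)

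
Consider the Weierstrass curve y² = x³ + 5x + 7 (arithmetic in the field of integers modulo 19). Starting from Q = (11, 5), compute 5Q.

Double-and-add on 5 = (101)₂. Start with Q = (11, 5) for the leading 1-bit.
double: tangent at (11, 5): λ = (3·11² + 5)/(2·5) ≡ 7/10. 10⁻¹ ≡ 2 (mod 19) since 10·2 = 20 ≡ 1, so λ ≡ 7·2 ≡ 14.
  x = λ² - 11 - 11 = 196 - 22 ≡ 3; y = λ·(11 - 3) - 5 ≡ 12. → (3, 12)
double: tangent at (3, 12): λ = (3·3² + 5)/(2·12) ≡ 13/5. 5⁻¹ ≡ 4 (mod 19), so λ ≡ 13·4 ≡ 14.
  x = λ² - 3 - 3 = 196 - 6 ≡ 0; y = λ·(3 - 0) - 12 ≡ 11. → (0, 11)
add Q: (0, 11) + (11, 5). λ = (5 - 11)/(11 - 0) ≡ 13/11 mod 19. 11⁻¹ ≡ 7 (mod 19), so λ ≡ 15.
  x = λ² - 0 - 11 = 225 - 11 ≡ 5; y = λ·(0 - 5) - 11 ≡ 9. → (5, 9)

(5, 9)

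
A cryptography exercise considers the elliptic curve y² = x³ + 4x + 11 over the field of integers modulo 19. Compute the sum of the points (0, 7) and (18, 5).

(0, 7) + (18, 5). λ = (5 - 7)/(18 - 0) ≡ 17/18 mod 19. 18⁻¹ ≡ 18 (mod 19), so λ ≡ 2.
  x = λ² - 0 - 18 = 4 - 18 ≡ 5; y = λ·(0 - 5) - 7 ≡ 2. → (5, 2)

(5, 2)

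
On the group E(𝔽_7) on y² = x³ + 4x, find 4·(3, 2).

Write G = (3, 2).
Repeated addition: build up to 4G.
2G: tangent at (3, 2): λ = (3·3² + 4)/(2·2) ≡ 3/4. 4⁻¹ ≡ 2 (mod 7), so λ ≡ 3·2 ≡ 6.
  x = λ² - 3 - 3 = 36 - 6 ≡ 2; y = λ·(3 - 2) - 2 ≡ 4. → (2, 4)
3G: (2, 4) + (3, 2). λ = (2 - 4)/(3 - 2) ≡ 5/1 mod 7. 1⁻¹ ≡ 1 (mod 7) since 1·1 = 1 ≡ 1, so λ ≡ 5.
  x = λ² - 2 - 3 = 25 - 5 ≡ 6; y = λ·(2 - 6) - 4 ≡ 4. → (6, 4)
4G: (6, 4) + (3, 2). λ = (2 - 4)/(3 - 6) ≡ 5/4 mod 7. 4⁻¹ ≡ 2 (mod 7) since 4·2 = 8 ≡ 1, so λ ≡ 3.
  x = λ² - 6 - 3 = 9 - 9 ≡ 0; y = λ·(6 - 0) - 4 ≡ 0. → (0, 0)

(0, 0)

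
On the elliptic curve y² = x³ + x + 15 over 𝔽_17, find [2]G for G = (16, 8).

tangent at (16, 8): λ = (3·16² + 1)/(2·8) ≡ 4/16. 16⁻¹ ≡ 16 (mod 17), so λ ≡ 4·16 ≡ 13.
  x = λ² - 16 - 16 = 169 - 32 ≡ 1; y = λ·(16 - 1) - 8 ≡ 0. → (1, 0)

(1, 0)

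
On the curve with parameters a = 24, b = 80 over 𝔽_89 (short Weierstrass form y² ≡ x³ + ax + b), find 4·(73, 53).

Write G = (73, 53).
Double-and-add on 4 = (100)₂. Start with G = (73, 53) for the leading 1-bit.
double: tangent at (73, 53): λ = (3·73² + 24)/(2·53) ≡ 80/17. 17⁻¹ ≡ 21 (mod 89), so λ ≡ 80·21 ≡ 78.
  x = λ² - 73 - 73 = 6084 - 146 ≡ 64; y = λ·(73 - 64) - 53 ≡ 26. → (64, 26)
double: tangent at (64, 26): λ = (3·64² + 24)/(2·26) ≡ 30/52. 52⁻¹ ≡ 12 (mod 89) since 52·12 = 624 ≡ 1, so λ ≡ 30·12 ≡ 4.
  x = λ² - 64 - 64 = 16 - 128 ≡ 66; y = λ·(64 - 66) - 26 ≡ 55. → (66, 55)

(66, 55)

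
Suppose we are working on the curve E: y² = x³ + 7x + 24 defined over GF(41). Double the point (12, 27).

tangent at (12, 27): λ = (3·12² + 7)/(2·27) ≡ 29/13. 13⁻¹ ≡ 19 (mod 41), so λ ≡ 29·19 ≡ 18.
  x = λ² - 12 - 12 = 324 - 24 ≡ 13; y = λ·(12 - 13) - 27 ≡ 37. → (13, 37)

(13, 37)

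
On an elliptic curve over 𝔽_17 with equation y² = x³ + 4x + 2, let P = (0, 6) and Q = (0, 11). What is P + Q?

The two points share x = 0 and their y-coordinates satisfy 6 + 11 ≡ 0 (mod 17), so they are inverses. Their sum is the point at infinity.

O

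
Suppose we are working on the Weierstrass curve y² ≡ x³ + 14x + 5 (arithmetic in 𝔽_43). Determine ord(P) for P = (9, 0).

2

2P: (9, 0) + (9, 0): same x and y₁ ≡ -y₂, so the sum is ∞.
2P = ∞, so the order is 2.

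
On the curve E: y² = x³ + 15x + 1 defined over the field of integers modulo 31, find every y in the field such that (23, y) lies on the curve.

x³ + 15x + 1 = 12513 ≡ 20 (mod 31).
Square roots of 20 mod 31: 12 and 19 (since 12² = 144 ≡ 20).

12, 19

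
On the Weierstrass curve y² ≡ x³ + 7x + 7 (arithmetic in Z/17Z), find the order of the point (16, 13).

8

2P: tangent at (16, 13): λ = (3·16² + 7)/(2·13) ≡ 10/9. 9⁻¹ ≡ 2 (mod 17), so λ ≡ 10·2 ≡ 3.
  x = λ² - 16 - 16 = 9 - 32 ≡ 11; y = λ·(16 - 11) - 13 ≡ 2. → (11, 2)
3P: (11, 2) + (16, 13). λ = (13 - 2)/(16 - 11) ≡ 11/5 mod 17. 5⁻¹ ≡ 7 (mod 17), so λ ≡ 9.
  x = λ² - 11 - 16 = 81 - 27 ≡ 3; y = λ·(11 - 3) - 2 ≡ 2. → (3, 2)
4P: (3, 2) + (16, 13). λ = (13 - 2)/(16 - 3) ≡ 11/13 mod 17. 13⁻¹ ≡ 4 (mod 17), so λ ≡ 10.
  x = λ² - 3 - 16 = 100 - 19 ≡ 13; y = λ·(3 - 13) - 2 ≡ 0. → (13, 0)
5P: (13, 0) + (16, 13). λ = (13 - 0)/(16 - 13) ≡ 13/3 mod 17. 3⁻¹ ≡ 6 (mod 17) since 3·6 = 18 ≡ 1, so λ ≡ 10.
  x = λ² - 13 - 16 = 100 - 29 ≡ 3; y = λ·(13 - 3) - 0 ≡ 15. → (3, 15)
6P: (3, 15) + (16, 13). λ = (13 - 15)/(16 - 3) ≡ 15/13 mod 17. 13⁻¹ ≡ 4 (mod 17), so λ ≡ 9.
  x = λ² - 3 - 16 = 81 - 19 ≡ 11; y = λ·(3 - 11) - 15 ≡ 15. → (11, 15)
7P: (11, 15) + (16, 13). λ = (13 - 15)/(16 - 11) ≡ 15/5 mod 17. 5⁻¹ ≡ 7 (mod 17), so λ ≡ 3.
  x = λ² - 11 - 16 = 9 - 27 ≡ 16; y = λ·(11 - 16) - 15 ≡ 4. → (16, 4)
8P: (16, 4) + (16, 13): same x and y₁ ≡ -y₂, so the sum is O.
8P = O, so the order is 8.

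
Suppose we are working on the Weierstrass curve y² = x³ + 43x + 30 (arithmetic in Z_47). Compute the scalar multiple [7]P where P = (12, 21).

Double-and-add on 7 = (111)₂. Start with P = (12, 21) for the leading 1-bit.
double: tangent at (12, 21): λ = (3·12² + 43)/(2·21) ≡ 5/42. 42⁻¹ ≡ 28 (mod 47), so λ ≡ 5·28 ≡ 46.
  x = λ² - 12 - 12 = 2116 - 24 ≡ 24; y = λ·(12 - 24) - 21 ≡ 38. → (24, 38)
add P: (24, 38) + (12, 21). λ = (21 - 38)/(12 - 24) ≡ 30/35 mod 47. 35⁻¹ ≡ 43 (mod 47), so λ ≡ 21.
  x = λ² - 24 - 12 = 441 - 36 ≡ 29; y = λ·(24 - 29) - 38 ≡ 45. → (29, 45)
double: tangent at (29, 45): λ = (3·29² + 43)/(2·45) ≡ 28/43. 43⁻¹ ≡ 35 (mod 47) since 43·35 = 1505 ≡ 1, so λ ≡ 28·35 ≡ 40.
  x = λ² - 29 - 29 = 1600 - 58 ≡ 38; y = λ·(29 - 38) - 45 ≡ 18. → (38, 18)
add P: (38, 18) + (12, 21). λ = (21 - 18)/(12 - 38) ≡ 3/21 mod 47. 21⁻¹ ≡ 9 (mod 47) since 21·9 = 189 ≡ 1, so λ ≡ 27.
  x = λ² - 38 - 12 = 729 - 50 ≡ 21; y = λ·(38 - 21) - 18 ≡ 18. → (21, 18)

(21, 18)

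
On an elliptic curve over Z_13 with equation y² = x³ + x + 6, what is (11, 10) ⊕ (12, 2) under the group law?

(11, 10) + (12, 2). λ = (2 - 10)/(12 - 11) ≡ 5/1 mod 13. 1⁻¹ ≡ 1 (mod 13), so λ ≡ 5.
  x = λ² - 11 - 12 = 25 - 23 ≡ 2; y = λ·(11 - 2) - 10 ≡ 9. → (2, 9)

(2, 9)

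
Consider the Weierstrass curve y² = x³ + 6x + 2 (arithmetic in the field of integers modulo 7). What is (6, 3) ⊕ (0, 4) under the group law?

(6, 3) + (0, 4). λ = (4 - 3)/(0 - 6) ≡ 1/1 mod 7. 1⁻¹ ≡ 1 (mod 7) since 1·1 = 1 ≡ 1, so λ ≡ 1.
  x = λ² - 6 - 0 = 1 - 6 ≡ 2; y = λ·(6 - 2) - 3 ≡ 1. → (2, 1)

(2, 1)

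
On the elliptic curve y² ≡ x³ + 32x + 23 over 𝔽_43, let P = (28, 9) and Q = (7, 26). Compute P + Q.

(3, 24)

(28, 9) + (7, 26). λ = (26 - 9)/(7 - 28) ≡ 17/22 mod 43. 22⁻¹ ≡ 2 (mod 43), so λ ≡ 34.
  x = λ² - 28 - 7 = 1156 - 35 ≡ 3; y = λ·(28 - 3) - 9 ≡ 24. → (3, 24)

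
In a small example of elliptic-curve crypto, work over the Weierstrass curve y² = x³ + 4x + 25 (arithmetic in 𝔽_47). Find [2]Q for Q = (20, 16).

(31, 46)

tangent at (20, 16): λ = (3·20² + 4)/(2·16) ≡ 29/32. 32⁻¹ ≡ 25 (mod 47), so λ ≡ 29·25 ≡ 20.
  x = λ² - 20 - 20 = 400 - 40 ≡ 31; y = λ·(20 - 31) - 16 ≡ 46. → (31, 46)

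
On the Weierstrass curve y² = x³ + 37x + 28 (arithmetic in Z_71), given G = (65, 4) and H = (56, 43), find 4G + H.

(38, 43)

First 4G:
Double-and-add on 4 = (100)₂. Start with G = (65, 4) for the leading 1-bit.
double: tangent at (65, 4): λ = (3·65² + 37)/(2·4) ≡ 3/8. 8⁻¹ ≡ 9 (mod 71) since 8·9 = 72 ≡ 1, so λ ≡ 3·9 ≡ 27.
  x = λ² - 65 - 65 = 729 - 130 ≡ 31; y = λ·(65 - 31) - 4 ≡ 62. → (31, 62)
double: tangent at (31, 62): λ = (3·31² + 37)/(2·62) ≡ 9/53. 53⁻¹ ≡ 67 (mod 71) since 53·67 = 3551 ≡ 1, so λ ≡ 9·67 ≡ 35.
  x = λ² - 31 - 31 = 1225 - 62 ≡ 27; y = λ·(31 - 27) - 62 ≡ 7. → (27, 7)
4G = (27, 7).
Finally 4G + H:
(27, 7) + (56, 43). λ = (43 - 7)/(56 - 27) ≡ 36/29 mod 71. 29⁻¹ ≡ 49 (mod 71) since 29·49 = 1421 ≡ 1, so λ ≡ 60.
  x = λ² - 27 - 56 = 3600 - 83 ≡ 38; y = λ·(27 - 38) - 7 ≡ 43. → (38, 43)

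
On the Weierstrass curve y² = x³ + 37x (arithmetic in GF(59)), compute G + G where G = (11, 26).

(26, 22)

tangent at (11, 26): λ = (3·11² + 37)/(2·26) ≡ 46/52. 52⁻¹ ≡ 42 (mod 59) since 52·42 = 2184 ≡ 1, so λ ≡ 46·42 ≡ 44.
  x = λ² - 11 - 11 = 1936 - 22 ≡ 26; y = λ·(11 - 26) - 26 ≡ 22. → (26, 22)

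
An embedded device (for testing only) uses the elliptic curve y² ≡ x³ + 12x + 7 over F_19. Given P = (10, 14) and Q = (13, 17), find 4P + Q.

(12, 6)

First 4P:
Repeated addition: build up to 4P.
2P: tangent at (10, 14): λ = (3·10² + 12)/(2·14) ≡ 8/9. 9⁻¹ ≡ 17 (mod 19) since 9·17 = 153 ≡ 1, so λ ≡ 8·17 ≡ 3.
  x = λ² - 10 - 10 = 9 - 20 ≡ 8; y = λ·(10 - 8) - 14 ≡ 11. → (8, 11)
3P: (8, 11) + (10, 14). λ = (14 - 11)/(10 - 8) ≡ 3/2 mod 19. 2⁻¹ ≡ 10 (mod 19) since 2·10 = 20 ≡ 1, so λ ≡ 11.
  x = λ² - 8 - 10 = 121 - 18 ≡ 8; y = λ·(8 - 8) - 11 ≡ 8. → (8, 8)
4P: (8, 8) + (10, 14). λ = (14 - 8)/(10 - 8) ≡ 6/2 mod 19. 2⁻¹ ≡ 10 (mod 19) since 2·10 = 20 ≡ 1, so λ ≡ 3.
  x = λ² - 8 - 10 = 9 - 18 ≡ 10; y = λ·(8 - 10) - 8 ≡ 5. → (10, 5)
4P = (10, 5).
Finally 4P + Q:
(10, 5) + (13, 17). λ = (17 - 5)/(13 - 10) ≡ 12/3 mod 19. 3⁻¹ ≡ 13 (mod 19), so λ ≡ 4.
  x = λ² - 10 - 13 = 16 - 23 ≡ 12; y = λ·(10 - 12) - 5 ≡ 6. → (12, 6)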